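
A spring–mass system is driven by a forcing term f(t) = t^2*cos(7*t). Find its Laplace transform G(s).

G(s) = 2*s*(s^2 - 147)/(s^2 + 49)^3

L{cos(7t)} = s/(s^2 + 49).
Then apply L{t^2·g(t)} = (-1)^2 d^2/ds^2[H(s)] with H(s) = s/(s^2 + 49):
differentiating 2 times and applying the sign gives 2*s*(s^2 - 147)/(s^2 + 49)^3.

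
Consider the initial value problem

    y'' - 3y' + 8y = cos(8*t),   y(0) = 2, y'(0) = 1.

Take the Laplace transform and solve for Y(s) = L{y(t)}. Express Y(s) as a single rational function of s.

Y(s) = (2*s^3 - 5*s^2 + 129*s - 320)/(s^4 - 3*s^3 + 72*s^2 - 192*s + 512)

Transform both sides with L{·}.
The derivative rules (L{y''} = s^2 Y - s·y(0) - y'(0) and L{y'} = sY - y(0), with y(0) = 2, y'(0) = 1) turn the left side into (s^2 - 3*s + 8)Y - (2*s - 5).
The right side is L{cos(8*t)} = s/(s^2 + 64).
So (s^2 - 3*s + 8)Y = s/(s^2 + 64) + (2*s - 5).
Isolate Y and clear denominators.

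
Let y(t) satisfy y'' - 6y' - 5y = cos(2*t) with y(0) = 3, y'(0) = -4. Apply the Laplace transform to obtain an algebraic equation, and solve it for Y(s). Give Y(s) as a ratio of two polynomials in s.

Y(s) = (3*s^3 - 22*s^2 + 13*s - 88)/(s^4 - 6*s^3 - s^2 - 24*s - 20)

Transform both sides with L{·}.
The derivative rules (L{y''} = s^2 Y - s·y(0) - y'(0) and L{y'} = sY - y(0), with y(0) = 3, y'(0) = -4) turn the left side into (s^2 - 6*s - 5)Y - (3*s - 22).
The right side is L{cos(2*t)} = s/(s^2 + 4).
So (s^2 - 6*s - 5)Y = s/(s^2 + 4) + (3*s - 22).
Isolate Y and clear denominators.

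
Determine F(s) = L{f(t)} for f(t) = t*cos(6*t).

L{cos(6t)} = s/(s^2 + 36).
Then apply L{t·g(t)} = -d/ds[G(s)] with G(s) = s/(s^2 + 36):
differentiating 1 time and applying the sign gives (s - 6)*(s + 6)/(s^2 + 36)^2.

F(s) = (s - 6)*(s + 6)/(s^2 + 36)^2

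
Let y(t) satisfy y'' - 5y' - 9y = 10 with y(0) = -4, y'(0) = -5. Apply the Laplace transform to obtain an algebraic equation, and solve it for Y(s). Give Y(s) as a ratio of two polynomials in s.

Y(s) = (-4*s^2 + 15*s + 10)/(s^3 - 5*s^2 - 9*s)

Apply the Laplace transform to the equation.
Using L{y''} = s^2 Y - s·y(0) - y'(0) and L{y'} = sY - y(0), with y(0) = -4, y'(0) = -5, the left side becomes (s^2 - 5*s - 9)Y - (-4*s + 15).
The right side is L{10} = 10/s.
So (s^2 - 5*s - 9)Y = 10/s + (-4*s + 15).
Isolate Y and clear denominators.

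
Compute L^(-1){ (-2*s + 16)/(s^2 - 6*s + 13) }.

Complete the square in the denominator: s^2 - 6*s + 13 = (s - 3)^2 + 2^2.
Split the numerator to match: -2*s + 16 = -2·(s - 3) + 5·2.
Invert each term: -2·(s - 3)/((s - 3)^2 + 4) ↔ -2e^(3t)cos(2t); 5·2/((s - 3)^2 + 4) ↔ 5e^(3t)sin(2t).

5*exp(3*t)*sin(2*t) - 2*exp(3*t)*cos(2*t)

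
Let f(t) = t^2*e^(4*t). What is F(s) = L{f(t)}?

F(s) = 2/(s - 4)^3

L{e^(4t)} = 1/(s - 4).
Then apply L{t^2·g(t)} = (-1)^2 d^2/ds^2[G(s)] with G(s) = 1/(s - 4):
differentiating 2 times and applying the sign gives 2/(s - 4)^3.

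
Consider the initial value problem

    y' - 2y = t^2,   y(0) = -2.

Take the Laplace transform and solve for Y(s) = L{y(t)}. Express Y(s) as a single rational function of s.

Apply the Laplace transform to the equation.
Using L{y'} = sY - y(0) = sY - (-2), the left side becomes (s - 2)Y - (-2).
The right side is L{t^2} = 2/s^3.
So (s - 2)Y = 2/s^3 + (-2).
Solve for Y(s) and write it as one ratio of polynomials.

Y(s) = (-2*s^3 + 2)/(s^4 - 2*s^3)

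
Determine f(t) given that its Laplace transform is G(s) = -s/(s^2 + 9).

f(t) = -cos(3*t)

Since L{cos(3t)} = s/(s^2 + 9), the inverse is cos(3*t), scaled by -1.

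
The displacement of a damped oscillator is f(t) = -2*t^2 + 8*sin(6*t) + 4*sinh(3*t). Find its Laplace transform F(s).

F(s) = 48/(s^2 + 36) + 12/(s^2 - 9) - 4/s^3

Apply the Laplace transform termwise.
(4)·[L{sinh(3t)} = 3/(s^2 - 9)]; (-2)·[L{t^2} = 2!/s^3 = 2/s^3]; (8)·[L{sin(6t)} = 6/(s^2 + 36)].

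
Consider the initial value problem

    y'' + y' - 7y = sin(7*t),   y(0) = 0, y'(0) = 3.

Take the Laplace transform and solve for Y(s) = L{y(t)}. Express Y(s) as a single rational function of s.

Y(s) = (3*s^2 + 154)/(s^4 + s^3 + 42*s^2 + 49*s - 343)

Laplace-transform each side.
The derivative rules (L{y''} = s^2 Y - s·y(0) - y'(0) and L{y'} = sY - y(0), with y(0) = 0, y'(0) = 3) turn the left side into (s^2 + s - 7)Y - (3).
The right side is L{sin(7*t)} = 7/(s^2 + 49).
So (s^2 + s - 7)Y = 7/(s^2 + 49) + (3).
Isolate Y and clear denominators.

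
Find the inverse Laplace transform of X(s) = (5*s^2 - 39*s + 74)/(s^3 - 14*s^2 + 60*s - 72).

5*t*exp(6*t) + 4*exp(6*t) + exp(2*t)

Factor the denominator: s^3 - 14*s^2 + 60*s - 72 = (s - 6)^2*(s - 2).
Partial fraction decomposition gives [4/(s - 6)] + [5/(s - 6)^2] + [1/(s - 2)].
Invert each term: 4/(s - 6) ↔ 4e^(6t); 5/(s - 6)^2 ↔ 5t·e^(6t); 1/(s - 2) ↔ e^(2t).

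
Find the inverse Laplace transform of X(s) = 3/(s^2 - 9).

sinh(3*t)

Since L{sinh(3t)} = 3/(s^2 - 9), the inverse is sinh(3*t).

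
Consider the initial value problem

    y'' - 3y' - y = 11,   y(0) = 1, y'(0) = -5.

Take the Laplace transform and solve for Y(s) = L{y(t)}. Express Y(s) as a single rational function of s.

Apply the Laplace transform to the equation.
With L{y''} = s^2 Y - s·y(0) - y'(0) and L{y'} = sY - y(0), with y(0) = 1, y'(0) = -5: the LHS transforms to (s^2 - 3*s - 1)Y - (s - 8).
The right side is L{11} = 11/s.
So (s^2 - 3*s - 1)Y = 11/s + (s - 8).
Isolate Y and clear denominators.

Y(s) = (s^2 - 8*s + 11)/(s^3 - 3*s^2 - s)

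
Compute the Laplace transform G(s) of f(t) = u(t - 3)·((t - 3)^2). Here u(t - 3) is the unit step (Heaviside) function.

By the second shifting theorem, L{u(t - c)·g(t - c)} = e^(-cs)·H(s) with c = 3 and H(s) = L{g(t)}.
L{t^2} = 2!/s^3 = 2/s^3.

G(s) = 2*exp(-3*s)/s^3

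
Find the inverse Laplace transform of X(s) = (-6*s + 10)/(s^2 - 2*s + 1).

4*t*exp(t) - 6*exp(t)

Factor the denominator: s^2 - 2*s + 1 = (s - 1)^2.
Partial fraction decomposition gives [-6/(s - 1)] + [4/(s - 1)^2].
Invert each term: -6/(s - 1) ↔ -6e^(t); 4/(s - 1)^2 ↔ 4t·e^(t).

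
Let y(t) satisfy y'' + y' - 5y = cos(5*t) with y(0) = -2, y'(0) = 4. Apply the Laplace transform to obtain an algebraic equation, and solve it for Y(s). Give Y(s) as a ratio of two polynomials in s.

Apply the Laplace transform to the equation.
Using L{y''} = s^2 Y - s·y(0) - y'(0) and L{y'} = sY - y(0), with y(0) = -2, y'(0) = 4, the left side becomes (s^2 + s - 5)Y - (-2*s + 2).
The right side is L{cos(5*t)} = s/(s^2 + 25).
So (s^2 + s - 5)Y = s/(s^2 + 25) + (-2*s + 2).
Solve for Y(s) and write it as one ratio of polynomials.

Y(s) = (-2*s^3 + 2*s^2 - 49*s + 50)/(s^4 + s^3 + 20*s^2 + 25*s - 125)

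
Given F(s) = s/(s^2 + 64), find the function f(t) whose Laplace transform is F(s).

f(t) = cos(8*t)

Since L{cos(8t)} = s/(s^2 + 64), the inverse is cos(8*t).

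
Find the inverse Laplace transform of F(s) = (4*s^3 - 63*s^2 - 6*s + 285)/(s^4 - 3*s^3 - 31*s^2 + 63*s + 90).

Factor the denominator: s^4 - 3*s^3 - 31*s^2 + 63*s + 90 = (s - 6)*(s - 3)*(s + 1)*(s + 5).
Partial fraction decomposition gives [-5/(s - 6)] + [2/(s + 1)] + [2/(s - 3)] + [5/(s + 5)].
Invert each term: -5/(s - 6) ↔ -5e^(6t); 2/(s + 1) ↔ 2e^(-t); 2/(s - 3) ↔ 2e^(3t); 5/(s + 5) ↔ 5e^(-5t).

-5*exp(6*t) + 2*exp(3*t) + 2*exp(-t) + 5*exp(-5*t)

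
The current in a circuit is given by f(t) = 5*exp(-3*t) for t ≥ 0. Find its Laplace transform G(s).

G(s) = 5/(s + 3)

L{5} = 5/s.
By the first shifting theorem, multiplying by e^(-3t) replaces s with s + 3.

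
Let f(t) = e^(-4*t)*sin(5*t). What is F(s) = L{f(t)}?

L{sin(5t)} = 5/(s^2 + 25).
By the first shifting theorem, multiplying by e^(-4t) replaces s with s + 4.

F(s) = 5/((s + 4)^2 + 25)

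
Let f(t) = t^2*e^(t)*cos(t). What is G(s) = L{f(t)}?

G(s) = 2*(s - 1)*(s^2 - 2*s - 2)/(s^2 - 2*s + 2)^3

L{cos(t)} = s/(s^2 + 1).
Multiplying by e^(t) shifts s → s - 1, so L{e^(t)*cos(t)} = (s - 1)/((s - 1)^2 + 1).
Then apply L{t^2·g(t)} = (-1)^2 d^2/ds^2[H(s)] with H(s) = (s - 1)/((s - 1)^2 + 1):
differentiating 2 times and applying the sign gives 2*(s - 1)*(s^2 - 2*s - 2)/(s^2 - 2*s + 2)^3.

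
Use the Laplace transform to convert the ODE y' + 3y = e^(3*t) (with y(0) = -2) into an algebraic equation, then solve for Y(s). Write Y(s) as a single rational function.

Y(s) = (-2*s + 7)/(s^2 - 9)

Apply the Laplace transform to the equation.
With L{y'} = sY - y(0) = sY - (-2): the LHS transforms to (s + 3)Y - (-2).
The right side is L{e^(3*t)} = 1/(s - 3).
So (s + 3)Y = 1/(s - 3) + (-2).
Divide through and combine into a single rational function.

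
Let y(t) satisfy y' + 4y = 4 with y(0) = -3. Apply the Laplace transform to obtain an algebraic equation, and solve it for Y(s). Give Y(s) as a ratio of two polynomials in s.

Y(s) = (-3*s + 4)/(s^2 + 4*s)

Apply the Laplace transform to the equation.
The derivative rules (L{y'} = sY - y(0) = sY - (-3)) turn the left side into (s + 4)Y - (-3).
The right side is L{4} = 4/s.
So (s + 4)Y = 4/s + (-3).
Solve for Y(s) and write it as one ratio of polynomials.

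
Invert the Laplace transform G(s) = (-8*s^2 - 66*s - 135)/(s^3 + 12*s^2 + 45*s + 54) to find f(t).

Factor the denominator: s^3 + 12*s^2 + 45*s + 54 = (s + 3)^2*(s + 6).
Partial fraction decomposition gives [-5/(s + 3)] + [-3/(s + 3)^2] + [-3/(s + 6)].
Invert each term: -5/(s + 3) ↔ -5e^(-3t); -3/(s + 3)^2 ↔ -3t·e^(-3t); -3/(s + 6) ↔ -3e^(-6t).

f(t) = -3*t*exp(-3*t) - 5*exp(-3*t) - 3*exp(-6*t)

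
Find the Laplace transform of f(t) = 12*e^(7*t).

12/(s - 7)

L{12} = 12/s.
By the first shifting theorem, multiplying by e^(7t) replaces s with s - 7.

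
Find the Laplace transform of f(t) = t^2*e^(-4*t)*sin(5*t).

10*(3*s^2 + 24*s + 23)/(s^2 + 8*s + 41)^3

L{sin(5t)} = 5/(s^2 + 25).
Multiplying by e^(-4t) shifts s → s + 4, so L{e^(-4*t)*sin(5*t)} = 5/((s + 4)^2 + 25).
Then apply L{t^2·g(t)} = (-1)^2 d^2/ds^2[G(s)] with G(s) = 5/((s + 4)^2 + 25):
differentiating 2 times and applying the sign gives 10*(3*s^2 + 24*s + 23)/(s^2 + 8*s + 41)^3.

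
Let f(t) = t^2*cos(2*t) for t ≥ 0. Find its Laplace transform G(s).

G(s) = 2*s*(s^2 - 12)/(s^2 + 4)^3

L{cos(2t)} = s/(s^2 + 4).
Then apply L{t^2·g(t)} = (-1)^2 d^2/ds^2[H(s)] with H(s) = s/(s^2 + 4):
differentiating 2 times and applying the sign gives 2*s*(s^2 - 12)/(s^2 + 4)^3.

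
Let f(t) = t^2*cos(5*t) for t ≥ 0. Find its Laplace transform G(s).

G(s) = 2*s*(s^2 - 75)/(s^2 + 25)^3

L{cos(5t)} = s/(s^2 + 25).
Then apply L{t^2·g(t)} = (-1)^2 d^2/ds^2[H(s)] with H(s) = s/(s^2 + 25):
differentiating 2 times and applying the sign gives 2*s*(s^2 - 75)/(s^2 + 25)^3.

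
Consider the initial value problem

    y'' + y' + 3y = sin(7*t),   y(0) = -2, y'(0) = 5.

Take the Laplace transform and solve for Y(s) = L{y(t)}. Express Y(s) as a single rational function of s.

Apply the Laplace transform to the equation.
The derivative rules (L{y''} = s^2 Y - s·y(0) - y'(0) and L{y'} = sY - y(0), with y(0) = -2, y'(0) = 5) turn the left side into (s^2 + s + 3)Y - (-2*s + 3).
The right side is L{sin(7*t)} = 7/(s^2 + 49).
So (s^2 + s + 3)Y = 7/(s^2 + 49) + (-2*s + 3).
Isolate Y and clear denominators.

Y(s) = (-2*s^3 + 3*s^2 - 98*s + 154)/(s^4 + s^3 + 52*s^2 + 49*s + 147)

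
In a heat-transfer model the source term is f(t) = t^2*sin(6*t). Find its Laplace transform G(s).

G(s) = 36*(s^2 - 12)/(s^2 + 36)^3

L{sin(6t)} = 6/(s^2 + 36).
Then apply L{t^2·g(t)} = (-1)^2 d^2/ds^2[H(s)] with H(s) = 6/(s^2 + 36):
differentiating 2 times and applying the sign gives 36*(s^2 - 12)/(s^2 + 36)^3.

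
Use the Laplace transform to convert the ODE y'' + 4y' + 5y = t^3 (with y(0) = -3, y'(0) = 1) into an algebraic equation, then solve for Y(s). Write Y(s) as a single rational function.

Laplace-transform each side.
Using L{y''} = s^2 Y - s·y(0) - y'(0) and L{y'} = sY - y(0), with y(0) = -3, y'(0) = 1, the left side becomes (s^2 + 4*s + 5)Y - (-3*s - 11).
The right side is L{t^3} = 6/s^4.
So (s^2 + 4*s + 5)Y = 6/s^4 + (-3*s - 11).
Divide through and combine into a single rational function.

Y(s) = (-3*s^5 - 11*s^4 + 6)/(s^6 + 4*s^5 + 5*s^4)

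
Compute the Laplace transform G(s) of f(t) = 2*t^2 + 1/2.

G(s) = 1/(2*s) + 4/s^3

Apply the Laplace transform termwise.
(2)·[L{t^2} = 2!/s^3 = 2/s^3]; L{1/2} = (1/2)/s.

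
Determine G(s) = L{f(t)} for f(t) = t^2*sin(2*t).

G(s) = 4*(3*s^2 - 4)/(s^2 + 4)^3

L{sin(2t)} = 2/(s^2 + 4).
Then apply L{t^2·g(t)} = (-1)^2 d^2/ds^2[H(s)] with H(s) = 2/(s^2 + 4):
differentiating 2 times and applying the sign gives 4*(3*s^2 - 4)/(s^2 + 4)^3.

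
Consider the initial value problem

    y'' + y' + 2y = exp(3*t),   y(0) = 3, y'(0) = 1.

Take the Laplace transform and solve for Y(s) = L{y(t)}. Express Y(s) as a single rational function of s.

Y(s) = (3*s^2 - 5*s - 11)/(s^3 - 2*s^2 - s - 6)

Apply the Laplace transform to the equation.
The derivative rules (L{y''} = s^2 Y - s·y(0) - y'(0) and L{y'} = sY - y(0), with y(0) = 3, y'(0) = 1) turn the left side into (s^2 + s + 2)Y - (3*s + 4).
The right side is L{exp(3*t)} = 1/(s - 3).
So (s^2 + s + 2)Y = 1/(s - 3) + (3*s + 4).
Solve for Y(s) and write it as one ratio of polynomials.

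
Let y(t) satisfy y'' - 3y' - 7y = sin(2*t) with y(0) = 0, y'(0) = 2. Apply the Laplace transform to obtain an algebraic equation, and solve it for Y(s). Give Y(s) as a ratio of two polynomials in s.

Take the Laplace transform of both sides.
The derivative rules (L{y''} = s^2 Y - s·y(0) - y'(0) and L{y'} = sY - y(0), with y(0) = 0, y'(0) = 2) turn the left side into (s^2 - 3*s - 7)Y - (2).
The right side is L{sin(2*t)} = 2/(s^2 + 4).
So (s^2 - 3*s - 7)Y = 2/(s^2 + 4) + (2).
Isolate Y and clear denominators.

Y(s) = (2*s^2 + 10)/(s^4 - 3*s^3 - 3*s^2 - 12*s - 28)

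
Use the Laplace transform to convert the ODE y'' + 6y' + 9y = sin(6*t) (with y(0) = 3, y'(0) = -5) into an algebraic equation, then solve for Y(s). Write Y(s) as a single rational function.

Transform both sides with L{·}.
The derivative rules (L{y''} = s^2 Y - s·y(0) - y'(0) and L{y'} = sY - y(0), with y(0) = 3, y'(0) = -5) turn the left side into (s^2 + 6*s + 9)Y - (3*s + 13).
The right side is L{sin(6*t)} = 6/(s^2 + 36).
So (s^2 + 6*s + 9)Y = 6/(s^2 + 36) + (3*s + 13).
Divide through and combine into a single rational function.

Y(s) = (3*s^3 + 13*s^2 + 108*s + 474)/(s^4 + 6*s^3 + 45*s^2 + 216*s + 324)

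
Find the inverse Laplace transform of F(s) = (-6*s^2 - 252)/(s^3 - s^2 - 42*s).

Factor the denominator: s^3 - s^2 - 42*s = s*(s - 7)*(s + 6).
Partial fraction decomposition gives [-6/(s + 6)] + [6/s] + [-6/(s - 7)].
Invert each term: -6/(s + 6) ↔ -6e^(-6t); 6/(s - 0) ↔ 6e^(0t); -6/(s - 7) ↔ -6e^(7t).

-6*exp(7*t) + 6 - 6*exp(-6*t)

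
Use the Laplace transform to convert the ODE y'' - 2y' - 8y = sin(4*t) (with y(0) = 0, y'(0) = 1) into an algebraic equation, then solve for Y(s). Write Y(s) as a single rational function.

Y(s) = (s^2 + 20)/(s^4 - 2*s^3 + 8*s^2 - 32*s - 128)

Apply the Laplace transform to the equation.
Using L{y''} = s^2 Y - s·y(0) - y'(0) and L{y'} = sY - y(0), with y(0) = 0, y'(0) = 1, the left side becomes (s^2 - 2*s - 8)Y - (1).
The right side is L{sin(4*t)} = 4/(s^2 + 16).
So (s^2 - 2*s - 8)Y = 4/(s^2 + 16) + (1).
Divide through and combine into a single rational function.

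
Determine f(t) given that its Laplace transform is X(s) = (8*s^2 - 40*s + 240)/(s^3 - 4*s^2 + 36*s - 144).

f(t) = 4*exp(4*t) - 4*sin(6*t) + 4*cos(6*t)

Factor the denominator: s^3 - 4*s^2 + 36*s - 144 = (s - 4)*(s^2 + 36).
Partial fraction decomposition gives [4/(s - 4)] + [4*s/(s^2 + 36)] + [-24/(s^2 + 36)].
Invert each term: 4/(s - 4) ↔ 4e^(4t); 4·s/(s^2 + 36) ↔ 4cos(6t); -4·6/(s^2 + 36) ↔ -4sin(6t).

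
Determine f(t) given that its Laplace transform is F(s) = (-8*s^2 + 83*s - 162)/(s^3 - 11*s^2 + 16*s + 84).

Factor the denominator: s^3 - 11*s^2 + 16*s + 84 = (s - 7)*(s - 6)*(s + 2).
Partial fraction decomposition gives [3/(s - 7)] + [-5/(s + 2)] + [-6/(s - 6)].
Invert each term: 3/(s - 7) ↔ 3e^(7t); -5/(s + 2) ↔ -5e^(-2t); -6/(s - 6) ↔ -6e^(6t).

f(t) = 3*exp(7*t) - 6*exp(6*t) - 5*exp(-2*t)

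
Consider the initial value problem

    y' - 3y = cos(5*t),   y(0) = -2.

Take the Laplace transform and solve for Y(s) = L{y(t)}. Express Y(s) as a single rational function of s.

Take the Laplace transform of both sides.
With L{y'} = sY - y(0) = sY - (-2): the LHS transforms to (s - 3)Y - (-2).
The right side is L{cos(5*t)} = s/(s^2 + 25).
So (s - 3)Y = s/(s^2 + 25) + (-2).
Solve for Y(s) and write it as one ratio of polynomials.

Y(s) = (-2*s^2 + s - 50)/(s^3 - 3*s^2 + 25*s - 75)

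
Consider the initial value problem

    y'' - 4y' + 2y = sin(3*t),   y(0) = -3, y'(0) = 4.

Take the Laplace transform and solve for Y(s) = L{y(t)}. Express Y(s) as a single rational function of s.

Transform both sides with L{·}.
Using L{y''} = s^2 Y - s·y(0) - y'(0) and L{y'} = sY - y(0), with y(0) = -3, y'(0) = 4, the left side becomes (s^2 - 4*s + 2)Y - (-3*s + 16).
The right side is L{sin(3*t)} = 3/(s^2 + 9).
So (s^2 - 4*s + 2)Y = 3/(s^2 + 9) + (-3*s + 16).
Solve for Y(s) and write it as one ratio of polynomials.

Y(s) = (-3*s^3 + 16*s^2 - 27*s + 147)/(s^4 - 4*s^3 + 11*s^2 - 36*s + 18)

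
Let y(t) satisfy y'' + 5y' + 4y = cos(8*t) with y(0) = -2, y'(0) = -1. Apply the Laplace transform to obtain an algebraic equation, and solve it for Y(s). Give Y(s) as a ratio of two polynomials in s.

Take the Laplace transform of both sides.
Using L{y''} = s^2 Y - s·y(0) - y'(0) and L{y'} = sY - y(0), with y(0) = -2, y'(0) = -1, the left side becomes (s^2 + 5*s + 4)Y - (-2*s - 11).
The right side is L{cos(8*t)} = s/(s^2 + 64).
So (s^2 + 5*s + 4)Y = s/(s^2 + 64) + (-2*s - 11).
Divide through and combine into a single rational function.

Y(s) = (-2*s^3 - 11*s^2 - 127*s - 704)/(s^4 + 5*s^3 + 68*s^2 + 320*s + 256)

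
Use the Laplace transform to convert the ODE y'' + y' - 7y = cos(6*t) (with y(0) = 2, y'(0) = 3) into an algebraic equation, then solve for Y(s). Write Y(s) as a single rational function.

Y(s) = (2*s^3 + 5*s^2 + 73*s + 180)/(s^4 + s^3 + 29*s^2 + 36*s - 252)

Laplace-transform each side.
Using L{y''} = s^2 Y - s·y(0) - y'(0) and L{y'} = sY - y(0), with y(0) = 2, y'(0) = 3, the left side becomes (s^2 + s - 7)Y - (2*s + 5).
The right side is L{cos(6*t)} = s/(s^2 + 36).
So (s^2 + s - 7)Y = s/(s^2 + 36) + (2*s + 5).
Isolate Y and clear denominators.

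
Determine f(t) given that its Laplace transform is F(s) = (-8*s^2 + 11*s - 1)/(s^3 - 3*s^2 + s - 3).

f(t) = -4*exp(3*t) - sin(t) - 4*cos(t)

Factor the denominator: s^3 - 3*s^2 + s - 3 = (s - 3)*(s^2 + 1).
Partial fraction decomposition gives [-4/(s - 3)] + [-4*s/(s^2 + 1)] + [-1/(s^2 + 1)].
Invert each term: -4/(s - 3) ↔ -4e^(3t); -4·s/(s^2 + 1) ↔ -4cos(t); -1·1/(s^2 + 1) ↔ -sin(t).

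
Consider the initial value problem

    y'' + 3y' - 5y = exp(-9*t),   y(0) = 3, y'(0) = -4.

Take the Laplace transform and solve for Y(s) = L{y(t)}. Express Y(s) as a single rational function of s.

Transform both sides with L{·}.
With L{y''} = s^2 Y - s·y(0) - y'(0) and L{y'} = sY - y(0), with y(0) = 3, y'(0) = -4: the LHS transforms to (s^2 + 3*s - 5)Y - (3*s + 5).
The right side is L{exp(-9*t)} = 1/(s + 9).
So (s^2 + 3*s - 5)Y = 1/(s + 9) + (3*s + 5).
Isolate Y and clear denominators.

Y(s) = (3*s^2 + 32*s + 46)/(s^3 + 12*s^2 + 22*s - 45)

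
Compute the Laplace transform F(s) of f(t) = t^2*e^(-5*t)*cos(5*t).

F(s) = 2*(s + 5)*(s^2 + 10*s - 50)/(s^2 + 10*s + 50)^3

L{cos(5t)} = s/(s^2 + 25).
Multiplying by e^(-5t) shifts s → s + 5, so L{e^(-5*t)*cos(5*t)} = (s + 5)/((s + 5)^2 + 25).
Then apply L{t^2·g(t)} = (-1)^2 d^2/ds^2[G(s)] with G(s) = (s + 5)/((s + 5)^2 + 25):
differentiating 2 times and applying the sign gives 2*(s + 5)*(s^2 + 10*s - 50)/(s^2 + 10*s + 50)^3.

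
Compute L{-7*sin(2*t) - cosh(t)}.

By linearity of the Laplace transform, transform each term separately.
(-1)·[L{cosh(t)} = s/(s^2 - 1)]; (-7)·[L{sin(2t)} = 2/(s^2 + 4)].

-s/(s^2 - 1) - 14/(s^2 + 4)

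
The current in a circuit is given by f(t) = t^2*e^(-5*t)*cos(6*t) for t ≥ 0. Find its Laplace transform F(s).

F(s) = 2*(s + 5)*(s^2 + 10*s - 83)/(s^2 + 10*s + 61)^3

L{cos(6t)} = s/(s^2 + 36).
Multiplying by e^(-5t) shifts s → s + 5, so L{e^(-5*t)*cos(6*t)} = (s + 5)/((s + 5)^2 + 36).
Then apply L{t^2·g(t)} = (-1)^2 d^2/ds^2[G(s)] with G(s) = (s + 5)/((s + 5)^2 + 36):
differentiating 2 times and applying the sign gives 2*(s + 5)*(s^2 + 10*s - 83)/(s^2 + 10*s + 61)^3.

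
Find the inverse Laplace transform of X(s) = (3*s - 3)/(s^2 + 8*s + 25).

-5*exp(-4*t)*sin(3*t) + 3*exp(-4*t)*cos(3*t)

Complete the square in the denominator: s^2 + 8*s + 25 = (s + 4)^2 + 3^2.
Split the numerator to match: 3*s - 3 = 3·(s + 4) - 5·3.
Invert each term: 3·(s + 4)/((s + 4)^2 + 9) ↔ 3e^(-4t)cos(3t); -5·3/((s + 4)^2 + 9) ↔ -5e^(-4t)sin(3t).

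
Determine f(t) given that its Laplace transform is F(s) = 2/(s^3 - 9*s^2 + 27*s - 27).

f(t) = t^2*exp(3*t)

Rewrite the denominator: s^3 - 9*s^2 + 27*s - 27 = (s - 3)^3.
The form in (s - 3) signals a first-shifting-theorem factor e^(3t).
Since L{t^2} = 2!/s^3 = 2/s^3, the inverse is t^2*exp(3*t).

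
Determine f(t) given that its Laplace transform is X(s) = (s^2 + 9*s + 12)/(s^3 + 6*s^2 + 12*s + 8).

Factor the denominator: s^3 + 6*s^2 + 12*s + 8 = (s + 2)^3.
Partial fraction decomposition gives [1/(s + 2)] + [5/(s + 2)^2] + [-2/(s + 2)^3].
Invert each term: 1/(s + 2) ↔ e^(-2t); 5/(s + 2)^2 ↔ 5t·e^(-2t); -2/(s + 2)^3 ↔ (-1)t^2·e^(-2t).

f(t) = -t^2*exp(-2*t) + 5*t*exp(-2*t) + exp(-2*t)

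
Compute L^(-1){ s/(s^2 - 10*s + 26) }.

Complete the square in the denominator: s^2 - 10*s + 26 = (s - 5)^2 + 1^2.
Split the numerator to match: s = 1·(s - 5) + 5·1.
Invert each term: 1·(s - 5)/((s - 5)^2 + 1) ↔ e^(5t)cos(t); 5·1/((s - 5)^2 + 1) ↔ 5e^(5t)sin(t).

5*exp(5*t)*sin(t) + exp(5*t)*cos(t)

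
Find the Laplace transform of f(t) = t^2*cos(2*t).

L{cos(2t)} = s/(s^2 + 4).
Then apply L{t^2·g(t)} = (-1)^2 d^2/ds^2[G(s)] with G(s) = s/(s^2 + 4):
differentiating 2 times and applying the sign gives 2*s*(s^2 - 12)/(s^2 + 4)^3.

2*s*(s^2 - 12)/(s^2 + 4)^3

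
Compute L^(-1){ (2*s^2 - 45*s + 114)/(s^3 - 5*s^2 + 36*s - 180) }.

Factor the denominator: s^3 - 5*s^2 + 36*s - 180 = (s - 5)*(s^2 + 36).
Partial fraction decomposition gives [-1/(s - 5)] + [3*s/(s^2 + 36)] + [-30/(s^2 + 36)].
Invert each term: -1/(s - 5) ↔ -e^(5t); 3·s/(s^2 + 36) ↔ 3cos(6t); -5·6/(s^2 + 36) ↔ -5sin(6t).

-exp(5*t) - 5*sin(6*t) + 3*cos(6*t)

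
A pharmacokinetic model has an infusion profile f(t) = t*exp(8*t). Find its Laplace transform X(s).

X(s) = (s - 8)^(-2)

L{e^(8t)} = 1/(s - 8).
Then apply L{t·g(t)} = -d/ds[G(s)] with G(s) = 1/(s - 8):
differentiating 1 time and applying the sign gives (s - 8)^(-2).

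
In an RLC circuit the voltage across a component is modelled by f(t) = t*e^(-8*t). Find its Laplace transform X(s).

X(s) = (s + 8)^(-2)

L{e^(-8t)} = 1/(s + 8).
Then apply L{t·g(t)} = -d/ds[G(s)] with G(s) = 1/(s + 8):
differentiating 1 time and applying the sign gives (s + 8)^(-2).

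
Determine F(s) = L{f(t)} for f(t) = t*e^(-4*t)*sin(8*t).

F(s) = 16*(s + 4)/(s^2 + 8*s + 80)^2

L{sin(8t)} = 8/(s^2 + 64).
Multiplying by e^(-4t) shifts s → s + 4, so L{e^(-4*t)*sin(8*t)} = 8/((s + 4)^2 + 64).
Then apply L{t·g(t)} = -d/ds[G(s)] with G(s) = 8/((s + 4)^2 + 64):
differentiating 1 time and applying the sign gives 16*(s + 4)/(s^2 + 8*s + 80)^2.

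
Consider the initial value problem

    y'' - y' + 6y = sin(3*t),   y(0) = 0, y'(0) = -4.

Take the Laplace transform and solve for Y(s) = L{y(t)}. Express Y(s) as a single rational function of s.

Y(s) = (-4*s^2 - 33)/(s^4 - s^3 + 15*s^2 - 9*s + 54)

Transform both sides with L{·}.
The derivative rules (L{y''} = s^2 Y - s·y(0) - y'(0) and L{y'} = sY - y(0), with y(0) = 0, y'(0) = -4) turn the left side into (s^2 - s + 6)Y - (-4).
The right side is L{sin(3*t)} = 3/(s^2 + 9).
So (s^2 - s + 6)Y = 3/(s^2 + 9) + (-4).
Divide through and combine into a single rational function.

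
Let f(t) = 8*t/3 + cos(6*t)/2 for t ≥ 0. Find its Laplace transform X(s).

X(s) = s/(2*(s^2 + 36)) + 8/(3*s^2)

By linearity of the Laplace transform, transform each term separately.
(8/3)·[L{t} = 1!/s^2 = 1/s^2]; (1/2)·[L{cos(6t)} = s/(s^2 + 36)].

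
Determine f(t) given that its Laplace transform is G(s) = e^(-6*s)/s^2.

f(t) = Heaviside(t - 6)*(t - 6)

The factor e^(-6s) signals a time shift by c = 6 (second shifting theorem).
L{t} = 1!/s^2 = 1/s^2, so L^-1{s^(-2)} = t.
Hence the inverse is u(t - 6) times that function evaluated at t - 6.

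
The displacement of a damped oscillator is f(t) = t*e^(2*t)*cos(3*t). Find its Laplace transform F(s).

L{cos(3t)} = s/(s^2 + 9).
Multiplying by e^(2t) shifts s → s - 2, so L{e^(2*t)*cos(3*t)} = (s - 2)/((s - 2)^2 + 9).
Then apply L{t·g(t)} = -d/ds[G(s)] with G(s) = (s - 2)/((s - 2)^2 + 9):
differentiating 1 time and applying the sign gives (s - 5)*(s + 1)/(s^2 - 4*s + 13)^2.

F(s) = (s - 5)*(s + 1)/(s^2 - 4*s + 13)^2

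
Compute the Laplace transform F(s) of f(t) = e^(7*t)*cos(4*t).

F(s) = (s - 7)/((s - 7)^2 + 16)

L{cos(4t)} = s/(s^2 + 16).
By the first shifting theorem, multiplying by e^(7t) replaces s with s - 7.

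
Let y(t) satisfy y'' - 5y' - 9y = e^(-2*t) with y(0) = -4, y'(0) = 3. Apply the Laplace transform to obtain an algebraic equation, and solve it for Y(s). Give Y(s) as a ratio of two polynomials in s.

Apply the Laplace transform to the equation.
The derivative rules (L{y''} = s^2 Y - s·y(0) - y'(0) and L{y'} = sY - y(0), with y(0) = -4, y'(0) = 3) turn the left side into (s^2 - 5*s - 9)Y - (-4*s + 23).
The right side is L{e^(-2*t)} = 1/(s + 2).
So (s^2 - 5*s - 9)Y = 1/(s + 2) + (-4*s + 23).
Isolate Y and clear denominators.

Y(s) = (-4*s^2 + 15*s + 47)/(s^3 - 3*s^2 - 19*s - 18)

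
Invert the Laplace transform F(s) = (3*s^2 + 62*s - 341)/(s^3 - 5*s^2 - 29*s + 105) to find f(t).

Factor the denominator: s^3 - 5*s^2 - 29*s + 105 = (s - 7)*(s - 3)*(s + 5).
Partial fraction decomposition gives [4/(s - 3)] + [5/(s - 7)] + [-6/(s + 5)].
Invert each term: 4/(s - 3) ↔ 4e^(3t); 5/(s - 7) ↔ 5e^(7t); -6/(s + 5) ↔ -6e^(-5t).

f(t) = 5*exp(7*t) + 4*exp(3*t) - 6*exp(-5*t)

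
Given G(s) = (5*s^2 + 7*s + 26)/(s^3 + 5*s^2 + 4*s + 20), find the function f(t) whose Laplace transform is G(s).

f(t) = sin(2*t) + cos(2*t) + 4*exp(-5*t)

Factor the denominator: s^3 + 5*s^2 + 4*s + 20 = (s + 5)*(s^2 + 4).
Partial fraction decomposition gives [4/(s + 5)] + [s/(s^2 + 4)] + [2/(s^2 + 4)].
Invert each term: 4/(s + 5) ↔ 4e^(-5t); 1·s/(s^2 + 4) ↔ cos(2t); 1·2/(s^2 + 4) ↔ sin(2t).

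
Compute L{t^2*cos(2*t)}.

2*s*(s^2 - 12)/(s^2 + 4)^3

L{cos(2t)} = s/(s^2 + 4).
Then apply L{t^2·g(t)} = (-1)^2 d^2/ds^2[H(s)] with H(s) = s/(s^2 + 4):
differentiating 2 times and applying the sign gives 2*s*(s^2 - 12)/(s^2 + 4)^3.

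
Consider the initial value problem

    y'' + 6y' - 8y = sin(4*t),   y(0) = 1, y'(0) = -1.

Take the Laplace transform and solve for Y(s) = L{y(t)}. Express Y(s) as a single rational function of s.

Laplace-transform each side.
With L{y''} = s^2 Y - s·y(0) - y'(0) and L{y'} = sY - y(0), with y(0) = 1, y'(0) = -1: the LHS transforms to (s^2 + 6*s - 8)Y - (s + 5).
The right side is L{sin(4*t)} = 4/(s^2 + 16).
So (s^2 + 6*s - 8)Y = 4/(s^2 + 16) + (s + 5).
Divide through and combine into a single rational function.

Y(s) = (s^3 + 5*s^2 + 16*s + 84)/(s^4 + 6*s^3 + 8*s^2 + 96*s - 128)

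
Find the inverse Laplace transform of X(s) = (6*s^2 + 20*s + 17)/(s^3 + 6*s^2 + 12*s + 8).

t^2*exp(-2*t)/2 - 4*t*exp(-2*t) + 6*exp(-2*t)

Factor the denominator: s^3 + 6*s^2 + 12*s + 8 = (s + 2)^3.
Partial fraction decomposition gives [6/(s + 2)] + [-4/(s + 2)^2] + [(s + 2)^(-3)].
Invert each term: 6/(s + 2) ↔ 6e^(-2t); -4/(s + 2)^2 ↔ -4t·e^(-2t); 1/(s + 2)^3 ↔ (1/2)t^2·e^(-2t).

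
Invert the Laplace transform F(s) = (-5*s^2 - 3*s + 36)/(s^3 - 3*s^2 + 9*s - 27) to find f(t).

Factor the denominator: s^3 - 3*s^2 + 9*s - 27 = (s - 3)*(s^2 + 9).
Partial fraction decomposition gives [-1/(s - 3)] + [-4*s/(s^2 + 9)] + [-15/(s^2 + 9)].
Invert each term: -1/(s - 3) ↔ -e^(3t); -4·s/(s^2 + 9) ↔ -4cos(3t); -5·3/(s^2 + 9) ↔ -5sin(3t).

f(t) = -exp(3*t) - 5*sin(3*t) - 4*cos(3*t)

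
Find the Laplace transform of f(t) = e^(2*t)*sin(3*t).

3/((s - 2)^2 + 9)

L{sin(3t)} = 3/(s^2 + 9).
By the first shifting theorem, multiplying by e^(2t) replaces s with s - 2.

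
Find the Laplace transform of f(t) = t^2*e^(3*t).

2/(s - 3)^3

L{e^(3t)} = 1/(s - 3).
Then apply L{t^2·g(t)} = (-1)^2 d^2/ds^2[G(s)] with G(s) = 1/(s - 3):
differentiating 2 times and applying the sign gives 2/(s - 3)^3.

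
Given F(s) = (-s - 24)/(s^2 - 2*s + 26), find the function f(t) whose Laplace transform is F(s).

f(t) = -5*exp(t)*sin(5*t) - exp(t)*cos(5*t)

Complete the square in the denominator: s^2 - 2*s + 26 = (s - 1)^2 + 5^2.
Split the numerator to match: -s - 24 = -1·(s - 1) - 5·5.
Invert each term: -1·(s - 1)/((s - 1)^2 + 25) ↔ -e^(t)cos(5t); -5·5/((s - 1)^2 + 25) ↔ -5e^(t)sin(5t).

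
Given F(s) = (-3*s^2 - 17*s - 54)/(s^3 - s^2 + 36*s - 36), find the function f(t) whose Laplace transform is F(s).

Factor the denominator: s^3 - s^2 + 36*s - 36 = (s - 1)*(s^2 + 36).
Partial fraction decomposition gives [-2/(s - 1)] + [-s/(s^2 + 36)] + [-18/(s^2 + 36)].
Invert each term: -2/(s - 1) ↔ -2e^(t); -1·s/(s^2 + 36) ↔ -cos(6t); -3·6/(s^2 + 36) ↔ -3sin(6t).

f(t) = -2*exp(t) - 3*sin(6*t) - cos(6*t)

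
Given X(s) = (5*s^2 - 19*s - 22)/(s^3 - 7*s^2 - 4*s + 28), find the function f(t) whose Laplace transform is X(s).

f(t) = 2*exp(7*t) + 2*exp(2*t) + exp(-2*t)

Factor the denominator: s^3 - 7*s^2 - 4*s + 28 = (s - 7)*(s - 2)*(s + 2).
Partial fraction decomposition gives [2/(s - 7)] + [1/(s + 2)] + [2/(s - 2)].
Invert each term: 2/(s - 7) ↔ 2e^(7t); 1/(s + 2) ↔ e^(-2t); 2/(s - 2) ↔ 2e^(2t).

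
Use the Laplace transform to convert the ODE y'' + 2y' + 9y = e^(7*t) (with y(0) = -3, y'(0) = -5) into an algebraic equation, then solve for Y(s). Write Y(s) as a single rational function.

Y(s) = (-3*s^2 + 10*s + 78)/(s^3 - 5*s^2 - 5*s - 63)

Take the Laplace transform of both sides.
Using L{y''} = s^2 Y - s·y(0) - y'(0) and L{y'} = sY - y(0), with y(0) = -3, y'(0) = -5, the left side becomes (s^2 + 2*s + 9)Y - (-3*s - 11).
The right side is L{e^(7*t)} = 1/(s - 7).
So (s^2 + 2*s + 9)Y = 1/(s - 7) + (-3*s - 11).
Solve for Y(s) and write it as one ratio of polynomials.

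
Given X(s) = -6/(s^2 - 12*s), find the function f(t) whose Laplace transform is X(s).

Rewrite the denominator: s^2 - 12*s = (s - 6)^2 - 36.
The form in (s - 6) signals a first-shifting-theorem factor e^(6t).
Since L{sinh(6t)} = 6/(s^2 - 36), the inverse is e^(6*t)*sinh(6*t), scaled by -1.

f(t) = -exp(6*t)*sinh(6*t)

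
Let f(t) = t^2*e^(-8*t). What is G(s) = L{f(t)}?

G(s) = 2/(s + 8)^3

L{e^(-8t)} = 1/(s + 8).
Then apply L{t^2·g(t)} = (-1)^2 d^2/ds^2[H(s)] with H(s) = 1/(s + 8):
differentiating 2 times and applying the sign gives 2/(s + 8)^3.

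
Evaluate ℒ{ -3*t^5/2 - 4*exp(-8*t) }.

By linearity of the Laplace transform, transform each term separately.
(-3/2)·[L{t^5} = 5!/s^6 = 120/s^6]; (-4)·[L{e^(-8t)} = 1/(s + 8)].

-4/(s + 8) - 180/s^6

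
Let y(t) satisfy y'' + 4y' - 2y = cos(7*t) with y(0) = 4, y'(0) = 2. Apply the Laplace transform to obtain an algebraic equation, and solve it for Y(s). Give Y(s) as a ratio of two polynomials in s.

Y(s) = (4*s^3 + 18*s^2 + 197*s + 882)/(s^4 + 4*s^3 + 47*s^2 + 196*s - 98)

Transform both sides with L{·}.
Using L{y''} = s^2 Y - s·y(0) - y'(0) and L{y'} = sY - y(0), with y(0) = 4, y'(0) = 2, the left side becomes (s^2 + 4*s - 2)Y - (4*s + 18).
The right side is L{cos(7*t)} = s/(s^2 + 49).
So (s^2 + 4*s - 2)Y = s/(s^2 + 49) + (4*s + 18).
Isolate Y and clear denominators.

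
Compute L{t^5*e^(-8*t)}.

L{t^5} = 5!/s^6 = 120/s^6.
By the first shifting theorem, multiplying by e^(-8t) replaces s with s + 8.

120/(s + 8)^6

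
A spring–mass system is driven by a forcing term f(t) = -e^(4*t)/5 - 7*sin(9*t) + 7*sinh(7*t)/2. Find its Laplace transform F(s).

By linearity of the Laplace transform, transform each term separately.
(7/2)·[L{sinh(7t)} = 7/(s^2 - 49)]; (-7)·[L{sin(9t)} = 9/(s^2 + 81)]; (-1/5)·[L{e^(4t)} = 1/(s - 4)].

F(s) = -63/(s^2 + 81) + 49/(2*(s^2 - 49)) - 1/(5*(s - 4))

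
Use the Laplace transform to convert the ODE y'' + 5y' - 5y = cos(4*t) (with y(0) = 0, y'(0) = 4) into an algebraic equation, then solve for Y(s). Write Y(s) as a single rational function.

Y(s) = (4*s^2 + s + 64)/(s^4 + 5*s^3 + 11*s^2 + 80*s - 80)

Laplace-transform each side.
The derivative rules (L{y''} = s^2 Y - s·y(0) - y'(0) and L{y'} = sY - y(0), with y(0) = 0, y'(0) = 4) turn the left side into (s^2 + 5*s - 5)Y - (4).
The right side is L{cos(4*t)} = s/(s^2 + 16).
So (s^2 + 5*s - 5)Y = s/(s^2 + 16) + (4).
Isolate Y and clear denominators.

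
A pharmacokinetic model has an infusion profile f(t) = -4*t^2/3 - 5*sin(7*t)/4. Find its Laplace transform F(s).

F(s) = -35/(4*(s^2 + 49)) - 8/(3*s^3)

Apply the Laplace transform termwise.
(-4/3)·[L{t^2} = 2!/s^3 = 2/s^3]; (-5/4)·[L{sin(7t)} = 7/(s^2 + 49)].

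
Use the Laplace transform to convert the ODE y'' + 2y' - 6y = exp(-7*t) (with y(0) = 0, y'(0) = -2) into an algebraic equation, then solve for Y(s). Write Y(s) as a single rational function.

Y(s) = (-2*s - 13)/(s^3 + 9*s^2 + 8*s - 42)

Transform both sides with L{·}.
With L{y''} = s^2 Y - s·y(0) - y'(0) and L{y'} = sY - y(0), with y(0) = 0, y'(0) = -2: the LHS transforms to (s^2 + 2*s - 6)Y - (-2).
The right side is L{exp(-7*t)} = 1/(s + 7).
So (s^2 + 2*s - 6)Y = 1/(s + 7) + (-2).
Solve for Y(s) and write it as one ratio of polynomials.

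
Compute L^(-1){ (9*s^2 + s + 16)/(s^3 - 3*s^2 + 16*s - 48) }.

4*exp(3*t) + 4*sin(4*t) + 5*cos(4*t)

Factor the denominator: s^3 - 3*s^2 + 16*s - 48 = (s - 3)*(s^2 + 16).
Partial fraction decomposition gives [4/(s - 3)] + [5*s/(s^2 + 16)] + [16/(s^2 + 16)].
Invert each term: 4/(s - 3) ↔ 4e^(3t); 5·s/(s^2 + 16) ↔ 5cos(4t); 4·4/(s^2 + 16) ↔ 4sin(4t).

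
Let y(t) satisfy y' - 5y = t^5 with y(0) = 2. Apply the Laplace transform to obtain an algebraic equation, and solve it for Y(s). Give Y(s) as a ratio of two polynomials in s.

Y(s) = (2*s^6 + 120)/(s^7 - 5*s^6)

Take the Laplace transform of both sides.
The derivative rules (L{y'} = sY - y(0) = sY - 2) turn the left side into (s - 5)Y - (2).
The right side is L{t^5} = 120/s^6.
So (s - 5)Y = 120/s^6 + (2).
Divide through and combine into a single rational function.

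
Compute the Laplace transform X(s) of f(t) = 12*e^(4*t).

X(s) = 12/(s - 4)

L{12} = 12/s.
By the first shifting theorem, multiplying by e^(4t) replaces s with s - 4.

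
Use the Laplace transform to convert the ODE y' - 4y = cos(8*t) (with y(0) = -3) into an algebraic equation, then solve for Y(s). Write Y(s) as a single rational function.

Apply the Laplace transform to the equation.
With L{y'} = sY - y(0) = sY - (-3): the LHS transforms to (s - 4)Y - (-3).
The right side is L{cos(8*t)} = s/(s^2 + 64).
So (s - 4)Y = s/(s^2 + 64) + (-3).
Solve for Y(s) and write it as one ratio of polynomials.

Y(s) = (-3*s^2 + s - 192)/(s^3 - 4*s^2 + 64*s - 256)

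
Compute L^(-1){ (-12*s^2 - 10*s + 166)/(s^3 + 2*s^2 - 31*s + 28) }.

-2*exp(4*t) - 6*exp(t) - 4*exp(-7*t)

Factor the denominator: s^3 + 2*s^2 - 31*s + 28 = (s - 4)*(s - 1)*(s + 7).
Partial fraction decomposition gives [-4/(s + 7)] + [-6/(s - 1)] + [-2/(s - 4)].
Invert each term: -4/(s + 7) ↔ -4e^(-7t); -6/(s - 1) ↔ -6e^(t); -2/(s - 4) ↔ -2e^(4t).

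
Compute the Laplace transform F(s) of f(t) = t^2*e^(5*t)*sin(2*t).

F(s) = 4*(3*s^2 - 30*s + 71)/(s^2 - 10*s + 29)^3

L{sin(2t)} = 2/(s^2 + 4).
Multiplying by e^(5t) shifts s → s - 5, so L{e^(5*t)*sin(2*t)} = 2/((s - 5)^2 + 4).
Then apply L{t^2·g(t)} = (-1)^2 d^2/ds^2[G(s)] with G(s) = 2/((s - 5)^2 + 4):
differentiating 2 times and applying the sign gives 4*(3*s^2 - 30*s + 71)/(s^2 - 10*s + 29)^3.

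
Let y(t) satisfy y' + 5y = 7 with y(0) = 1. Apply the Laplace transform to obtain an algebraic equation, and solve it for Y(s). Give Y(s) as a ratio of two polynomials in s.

Transform both sides with L{·}.
Using L{y'} = sY - y(0) = sY - 1, the left side becomes (s + 5)Y - (1).
The right side is L{7} = 7/s.
So (s + 5)Y = 7/s + (1).
Solve for Y(s) and write it as one ratio of polynomials.

Y(s) = (s + 7)/(s^2 + 5*s)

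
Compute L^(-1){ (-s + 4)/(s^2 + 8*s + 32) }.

2*exp(-4*t)*sin(4*t) - exp(-4*t)*cos(4*t)

Complete the square in the denominator: s^2 + 8*s + 32 = (s + 4)^2 + 4^2.
Split the numerator to match: -s + 4 = -1·(s + 4) + 2·4.
Invert each term: -1·(s + 4)/((s + 4)^2 + 16) ↔ -e^(-4t)cos(4t); 2·4/((s + 4)^2 + 16) ↔ 2e^(-4t)sin(4t).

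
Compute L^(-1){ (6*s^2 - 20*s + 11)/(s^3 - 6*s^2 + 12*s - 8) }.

-5*t^2*exp(2*t)/2 + 4*t*exp(2*t) + 6*exp(2*t)

Factor the denominator: s^3 - 6*s^2 + 12*s - 8 = (s - 2)^3.
Partial fraction decomposition gives [6/(s - 2)] + [4/(s - 2)^2] + [-5/(s - 2)^3].
Invert each term: 6/(s - 2) ↔ 6e^(2t); 4/(s - 2)^2 ↔ 4t·e^(2t); -5/(s - 2)^3 ↔ (-5/2)t^2·e^(2t).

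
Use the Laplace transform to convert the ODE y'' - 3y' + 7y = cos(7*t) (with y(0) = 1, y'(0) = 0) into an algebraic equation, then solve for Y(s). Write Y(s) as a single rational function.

Apply the Laplace transform to the equation.
The derivative rules (L{y''} = s^2 Y - s·y(0) - y'(0) and L{y'} = sY - y(0), with y(0) = 1, y'(0) = 0) turn the left side into (s^2 - 3*s + 7)Y - (s - 3).
The right side is L{cos(7*t)} = s/(s^2 + 49).
So (s^2 - 3*s + 7)Y = s/(s^2 + 49) + (s - 3).
Divide through and combine into a single rational function.

Y(s) = (s^3 - 3*s^2 + 50*s - 147)/(s^4 - 3*s^3 + 56*s^2 - 147*s + 343)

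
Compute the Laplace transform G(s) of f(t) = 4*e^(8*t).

G(s) = 4/(s - 8)

L{4} = 4/s.
By the first shifting theorem, multiplying by e^(8t) replaces s with s - 8.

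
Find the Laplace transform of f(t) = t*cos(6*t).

(s - 6)*(s + 6)/(s^2 + 36)^2

L{cos(6t)} = s/(s^2 + 36).
Then apply L{t·g(t)} = -d/ds[H(s)] with H(s) = s/(s^2 + 36):
differentiating 1 time and applying the sign gives (s - 6)*(s + 6)/(s^2 + 36)^2.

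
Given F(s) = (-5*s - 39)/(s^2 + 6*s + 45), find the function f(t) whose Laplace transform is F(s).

f(t) = -4*exp(-3*t)*sin(6*t) - 5*exp(-3*t)*cos(6*t)

Complete the square in the denominator: s^2 + 6*s + 45 = (s + 3)^2 + 6^2.
Split the numerator to match: -5*s - 39 = -5·(s + 3) - 4·6.
Invert each term: -5·(s + 3)/((s + 3)^2 + 36) ↔ -5e^(-3t)cos(6t); -4·6/((s + 3)^2 + 36) ↔ -4e^(-3t)sin(6t).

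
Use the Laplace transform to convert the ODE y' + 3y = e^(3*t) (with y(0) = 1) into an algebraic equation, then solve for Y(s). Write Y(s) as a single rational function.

Y(s) = (s - 2)/(s^2 - 9)

Apply the Laplace transform to the equation.
Using L{y'} = sY - y(0) = sY - 1, the left side becomes (s + 3)Y - (1).
The right side is L{e^(3*t)} = 1/(s - 3).
So (s + 3)Y = 1/(s - 3) + (1).
Divide through and combine into a single rational function.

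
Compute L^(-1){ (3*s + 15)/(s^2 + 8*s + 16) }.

3*t*exp(-4*t) + 3*exp(-4*t)

Factor the denominator: s^2 + 8*s + 16 = (s + 4)^2.
Partial fraction decomposition gives [3/(s + 4)] + [3/(s + 4)^2].
Invert each term: 3/(s + 4) ↔ 3e^(-4t); 3/(s + 4)^2 ↔ 3t·e^(-4t).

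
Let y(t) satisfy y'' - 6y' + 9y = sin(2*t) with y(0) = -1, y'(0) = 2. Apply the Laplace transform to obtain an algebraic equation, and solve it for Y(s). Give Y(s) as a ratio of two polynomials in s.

Y(s) = (-s^3 + 8*s^2 - 4*s + 34)/(s^4 - 6*s^3 + 13*s^2 - 24*s + 36)

Take the Laplace transform of both sides.
With L{y''} = s^2 Y - s·y(0) - y'(0) and L{y'} = sY - y(0), with y(0) = -1, y'(0) = 2: the LHS transforms to (s^2 - 6*s + 9)Y - (-s + 8).
The right side is L{sin(2*t)} = 2/(s^2 + 4).
So (s^2 - 6*s + 9)Y = 2/(s^2 + 4) + (-s + 8).
Divide through and combine into a single rational function.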